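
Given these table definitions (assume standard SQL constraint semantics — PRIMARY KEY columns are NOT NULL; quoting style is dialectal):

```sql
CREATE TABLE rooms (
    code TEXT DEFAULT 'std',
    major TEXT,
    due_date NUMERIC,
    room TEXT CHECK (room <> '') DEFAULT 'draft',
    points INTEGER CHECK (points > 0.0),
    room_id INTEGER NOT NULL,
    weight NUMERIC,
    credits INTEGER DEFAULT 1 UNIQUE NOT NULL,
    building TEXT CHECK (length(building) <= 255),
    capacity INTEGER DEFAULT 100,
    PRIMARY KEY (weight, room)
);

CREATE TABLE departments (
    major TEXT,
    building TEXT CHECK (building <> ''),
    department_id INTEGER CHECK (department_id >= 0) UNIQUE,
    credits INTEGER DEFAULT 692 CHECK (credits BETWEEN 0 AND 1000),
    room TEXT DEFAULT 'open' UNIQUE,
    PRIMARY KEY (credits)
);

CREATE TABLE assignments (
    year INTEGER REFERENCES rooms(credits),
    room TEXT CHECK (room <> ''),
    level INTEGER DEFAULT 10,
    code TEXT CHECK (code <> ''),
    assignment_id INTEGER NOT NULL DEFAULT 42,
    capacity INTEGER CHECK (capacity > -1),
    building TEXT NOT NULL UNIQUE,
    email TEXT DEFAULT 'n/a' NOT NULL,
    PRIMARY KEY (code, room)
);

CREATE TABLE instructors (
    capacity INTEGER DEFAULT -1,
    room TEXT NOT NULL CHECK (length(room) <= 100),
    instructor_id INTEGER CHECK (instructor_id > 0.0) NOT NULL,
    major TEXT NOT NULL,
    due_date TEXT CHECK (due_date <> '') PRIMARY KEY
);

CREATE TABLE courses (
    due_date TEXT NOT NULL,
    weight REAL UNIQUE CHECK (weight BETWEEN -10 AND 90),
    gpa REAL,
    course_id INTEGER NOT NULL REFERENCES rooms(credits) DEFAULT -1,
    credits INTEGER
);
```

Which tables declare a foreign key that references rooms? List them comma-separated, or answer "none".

- assignments.year references rooms(credits).
- courses.course_id references rooms(credits).

assignments, courses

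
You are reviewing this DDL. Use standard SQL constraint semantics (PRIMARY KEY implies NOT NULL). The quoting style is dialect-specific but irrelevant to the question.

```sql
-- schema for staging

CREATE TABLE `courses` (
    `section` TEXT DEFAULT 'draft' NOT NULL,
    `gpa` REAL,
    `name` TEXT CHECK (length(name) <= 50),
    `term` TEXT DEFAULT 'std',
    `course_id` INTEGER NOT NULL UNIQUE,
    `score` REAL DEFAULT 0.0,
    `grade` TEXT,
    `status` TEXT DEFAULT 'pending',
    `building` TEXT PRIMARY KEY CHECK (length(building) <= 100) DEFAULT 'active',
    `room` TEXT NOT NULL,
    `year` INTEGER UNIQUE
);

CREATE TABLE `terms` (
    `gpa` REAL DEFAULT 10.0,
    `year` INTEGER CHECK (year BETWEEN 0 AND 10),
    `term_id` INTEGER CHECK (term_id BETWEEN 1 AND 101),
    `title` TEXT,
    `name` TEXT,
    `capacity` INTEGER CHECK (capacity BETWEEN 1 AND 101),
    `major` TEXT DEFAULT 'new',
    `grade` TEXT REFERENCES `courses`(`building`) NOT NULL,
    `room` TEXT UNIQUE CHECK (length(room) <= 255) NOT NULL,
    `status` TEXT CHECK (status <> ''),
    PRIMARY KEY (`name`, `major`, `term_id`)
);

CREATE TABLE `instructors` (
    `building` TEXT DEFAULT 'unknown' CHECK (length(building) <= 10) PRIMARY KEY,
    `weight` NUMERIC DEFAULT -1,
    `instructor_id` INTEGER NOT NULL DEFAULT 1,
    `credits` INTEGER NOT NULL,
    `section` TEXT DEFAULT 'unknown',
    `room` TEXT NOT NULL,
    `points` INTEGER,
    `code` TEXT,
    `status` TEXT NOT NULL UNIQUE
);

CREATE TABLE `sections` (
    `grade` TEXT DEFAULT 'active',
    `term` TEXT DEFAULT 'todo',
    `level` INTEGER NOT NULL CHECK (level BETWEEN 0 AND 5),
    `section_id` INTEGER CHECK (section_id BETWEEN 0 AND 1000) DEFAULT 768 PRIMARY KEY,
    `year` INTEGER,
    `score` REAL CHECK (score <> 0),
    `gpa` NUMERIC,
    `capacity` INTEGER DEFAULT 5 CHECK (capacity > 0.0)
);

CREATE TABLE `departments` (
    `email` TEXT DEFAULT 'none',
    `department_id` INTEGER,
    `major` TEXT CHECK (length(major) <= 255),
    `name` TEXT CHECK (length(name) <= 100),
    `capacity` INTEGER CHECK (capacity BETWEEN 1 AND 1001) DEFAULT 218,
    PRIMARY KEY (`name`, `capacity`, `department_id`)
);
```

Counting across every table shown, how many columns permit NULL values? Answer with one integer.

courses: 7 nullable (gpa, name, term, score, grade, status, year — PK (building) and explicit NOT NULL columns excluded).
terms: 5 nullable (gpa, year, title, capacity, status — PK (name, major, term_id) and explicit NOT NULL columns excluded).
instructors: 4 nullable (weight, section, points, code — PK (building) and explicit NOT NULL columns excluded).
sections: 6 nullable (grade, term, year, score, gpa, capacity — PK (section_id) and explicit NOT NULL columns excluded).
departments: 2 nullable (email, major — PK (name, capacity, department_id) and explicit NOT NULL columns excluded).
Total: 7 + 5 + 4 + 6 + 2 = 24.

24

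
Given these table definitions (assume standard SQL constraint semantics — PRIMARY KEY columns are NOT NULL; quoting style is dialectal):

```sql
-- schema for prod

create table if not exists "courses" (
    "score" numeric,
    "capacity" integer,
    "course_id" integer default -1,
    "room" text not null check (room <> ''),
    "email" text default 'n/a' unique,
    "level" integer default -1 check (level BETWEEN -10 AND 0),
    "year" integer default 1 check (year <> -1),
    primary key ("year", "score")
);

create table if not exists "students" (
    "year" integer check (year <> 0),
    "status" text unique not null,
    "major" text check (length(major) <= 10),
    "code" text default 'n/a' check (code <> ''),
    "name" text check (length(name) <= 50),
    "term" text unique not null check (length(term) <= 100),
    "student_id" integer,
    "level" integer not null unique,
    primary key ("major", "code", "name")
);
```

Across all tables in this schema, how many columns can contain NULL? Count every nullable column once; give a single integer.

6

courses: 4 nullable (capacity, course_id, email, level — PK (year, score) and explicit NOT NULL columns excluded).
students: 2 nullable (year, student_id — PK (major, code, name) and explicit NOT NULL columns excluded).
Total: 4 + 2 = 6.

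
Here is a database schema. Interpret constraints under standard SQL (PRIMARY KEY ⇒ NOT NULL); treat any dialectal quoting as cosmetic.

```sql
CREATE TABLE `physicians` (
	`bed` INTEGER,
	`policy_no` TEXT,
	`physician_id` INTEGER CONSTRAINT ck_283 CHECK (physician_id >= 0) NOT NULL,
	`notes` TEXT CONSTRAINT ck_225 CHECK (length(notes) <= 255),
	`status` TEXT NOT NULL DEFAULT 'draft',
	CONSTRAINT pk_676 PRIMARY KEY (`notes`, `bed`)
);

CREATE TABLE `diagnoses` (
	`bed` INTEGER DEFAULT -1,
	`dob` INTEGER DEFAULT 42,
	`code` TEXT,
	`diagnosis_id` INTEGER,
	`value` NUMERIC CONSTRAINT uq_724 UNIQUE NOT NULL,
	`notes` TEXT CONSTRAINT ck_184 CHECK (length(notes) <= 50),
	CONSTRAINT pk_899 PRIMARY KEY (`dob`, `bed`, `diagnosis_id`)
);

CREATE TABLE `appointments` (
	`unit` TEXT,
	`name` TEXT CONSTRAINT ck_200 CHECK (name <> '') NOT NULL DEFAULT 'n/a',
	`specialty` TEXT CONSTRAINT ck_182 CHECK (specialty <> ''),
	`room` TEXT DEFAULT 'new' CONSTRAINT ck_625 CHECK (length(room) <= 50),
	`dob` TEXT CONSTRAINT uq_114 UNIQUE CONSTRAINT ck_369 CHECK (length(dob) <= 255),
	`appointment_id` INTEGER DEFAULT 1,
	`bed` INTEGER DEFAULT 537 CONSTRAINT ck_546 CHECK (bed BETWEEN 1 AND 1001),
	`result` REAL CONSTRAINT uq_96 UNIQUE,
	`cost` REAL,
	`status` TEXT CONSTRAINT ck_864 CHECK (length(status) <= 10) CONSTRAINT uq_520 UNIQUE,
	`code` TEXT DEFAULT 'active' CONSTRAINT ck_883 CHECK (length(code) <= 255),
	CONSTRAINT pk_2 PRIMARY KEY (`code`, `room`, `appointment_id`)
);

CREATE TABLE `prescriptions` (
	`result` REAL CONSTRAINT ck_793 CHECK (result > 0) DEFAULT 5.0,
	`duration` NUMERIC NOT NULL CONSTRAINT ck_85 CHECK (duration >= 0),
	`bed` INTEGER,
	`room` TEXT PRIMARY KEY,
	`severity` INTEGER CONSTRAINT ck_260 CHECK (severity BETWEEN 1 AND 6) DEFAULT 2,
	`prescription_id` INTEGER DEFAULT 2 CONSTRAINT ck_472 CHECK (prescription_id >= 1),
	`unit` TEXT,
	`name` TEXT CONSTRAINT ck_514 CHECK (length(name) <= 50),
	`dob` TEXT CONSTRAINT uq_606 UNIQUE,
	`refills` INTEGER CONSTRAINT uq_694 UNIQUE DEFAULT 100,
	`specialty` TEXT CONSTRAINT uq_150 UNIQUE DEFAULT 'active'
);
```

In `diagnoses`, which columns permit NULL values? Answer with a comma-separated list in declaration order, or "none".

- bed: part of the PRIMARY KEY, which implies NOT NULL → not nullable.
- dob: part of the PRIMARY KEY, which implies NOT NULL → not nullable.
- code: no NOT NULL constraint applies → nullable.
- diagnosis_id: part of the PRIMARY KEY, which implies NOT NULL → not nullable.
- value: declared NOT NULL → not nullable.
- notes: CHECK does not forbid NULL (a CHECK constraint passes when its expression is NULL) → nullable.

code, notes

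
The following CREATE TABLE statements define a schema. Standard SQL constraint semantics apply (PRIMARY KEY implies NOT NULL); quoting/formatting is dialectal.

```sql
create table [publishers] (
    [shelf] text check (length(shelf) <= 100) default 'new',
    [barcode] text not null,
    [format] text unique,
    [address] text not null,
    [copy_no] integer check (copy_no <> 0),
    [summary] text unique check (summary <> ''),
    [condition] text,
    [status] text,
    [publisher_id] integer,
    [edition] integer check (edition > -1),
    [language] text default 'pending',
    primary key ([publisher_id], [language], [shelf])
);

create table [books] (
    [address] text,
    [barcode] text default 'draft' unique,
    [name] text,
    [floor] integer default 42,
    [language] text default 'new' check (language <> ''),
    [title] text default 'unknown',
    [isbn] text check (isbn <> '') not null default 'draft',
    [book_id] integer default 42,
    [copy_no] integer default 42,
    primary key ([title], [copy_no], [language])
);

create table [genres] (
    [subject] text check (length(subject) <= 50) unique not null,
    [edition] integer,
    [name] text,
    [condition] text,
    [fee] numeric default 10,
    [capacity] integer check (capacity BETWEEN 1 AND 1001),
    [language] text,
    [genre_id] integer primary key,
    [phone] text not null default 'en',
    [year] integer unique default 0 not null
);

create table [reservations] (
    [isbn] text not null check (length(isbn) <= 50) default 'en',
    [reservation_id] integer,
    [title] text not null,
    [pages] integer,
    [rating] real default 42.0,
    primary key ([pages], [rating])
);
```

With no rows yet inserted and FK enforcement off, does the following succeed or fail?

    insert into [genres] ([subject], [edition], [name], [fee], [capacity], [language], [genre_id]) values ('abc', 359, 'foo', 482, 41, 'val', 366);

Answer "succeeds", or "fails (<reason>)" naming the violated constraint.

succeeds

NOT NULL columns: genre_id is supplied; phone defaults to 'en'; subject is supplied; year defaults to 0.
CHECK constraints: 'abc' satisfies (length(subject) <= 50); 41 satisfies (capacity BETWEEN 1 AND 1001).
No constraint is violated.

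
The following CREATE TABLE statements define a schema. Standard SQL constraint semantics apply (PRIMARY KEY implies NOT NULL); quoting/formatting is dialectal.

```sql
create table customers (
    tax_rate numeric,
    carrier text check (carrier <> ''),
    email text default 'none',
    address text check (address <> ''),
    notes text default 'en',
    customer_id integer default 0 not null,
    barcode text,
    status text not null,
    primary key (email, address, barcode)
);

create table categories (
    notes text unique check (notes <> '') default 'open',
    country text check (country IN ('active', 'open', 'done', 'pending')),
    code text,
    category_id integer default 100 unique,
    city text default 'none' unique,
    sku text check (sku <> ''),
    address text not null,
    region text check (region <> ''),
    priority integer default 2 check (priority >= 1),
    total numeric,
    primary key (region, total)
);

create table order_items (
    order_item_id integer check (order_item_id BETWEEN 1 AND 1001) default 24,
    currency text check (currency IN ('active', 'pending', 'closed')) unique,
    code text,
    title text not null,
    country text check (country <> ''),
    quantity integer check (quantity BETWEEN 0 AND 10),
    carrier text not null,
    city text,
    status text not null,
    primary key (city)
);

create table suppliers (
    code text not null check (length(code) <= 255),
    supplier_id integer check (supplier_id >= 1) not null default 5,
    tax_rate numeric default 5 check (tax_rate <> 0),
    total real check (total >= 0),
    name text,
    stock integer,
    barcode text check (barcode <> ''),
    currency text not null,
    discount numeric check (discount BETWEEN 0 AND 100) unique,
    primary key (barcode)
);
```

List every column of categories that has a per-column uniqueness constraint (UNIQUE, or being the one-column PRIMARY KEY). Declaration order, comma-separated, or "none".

- notes: declared UNIQUE → unique.
- country: no UNIQUE or single-column PK constraint.
- code: no UNIQUE or single-column PK constraint.
- category_id: declared UNIQUE → unique.
- city: declared UNIQUE → unique.
- sku: no UNIQUE or single-column PK constraint.
- address: no UNIQUE or single-column PK constraint.
- region: part of a composite PRIMARY KEY — only the tuple is unique, not this column on its own.
- priority: no UNIQUE or single-column PK constraint.
- total: part of a composite PRIMARY KEY — only the tuple is unique, not this column on its own.

notes, category_id, city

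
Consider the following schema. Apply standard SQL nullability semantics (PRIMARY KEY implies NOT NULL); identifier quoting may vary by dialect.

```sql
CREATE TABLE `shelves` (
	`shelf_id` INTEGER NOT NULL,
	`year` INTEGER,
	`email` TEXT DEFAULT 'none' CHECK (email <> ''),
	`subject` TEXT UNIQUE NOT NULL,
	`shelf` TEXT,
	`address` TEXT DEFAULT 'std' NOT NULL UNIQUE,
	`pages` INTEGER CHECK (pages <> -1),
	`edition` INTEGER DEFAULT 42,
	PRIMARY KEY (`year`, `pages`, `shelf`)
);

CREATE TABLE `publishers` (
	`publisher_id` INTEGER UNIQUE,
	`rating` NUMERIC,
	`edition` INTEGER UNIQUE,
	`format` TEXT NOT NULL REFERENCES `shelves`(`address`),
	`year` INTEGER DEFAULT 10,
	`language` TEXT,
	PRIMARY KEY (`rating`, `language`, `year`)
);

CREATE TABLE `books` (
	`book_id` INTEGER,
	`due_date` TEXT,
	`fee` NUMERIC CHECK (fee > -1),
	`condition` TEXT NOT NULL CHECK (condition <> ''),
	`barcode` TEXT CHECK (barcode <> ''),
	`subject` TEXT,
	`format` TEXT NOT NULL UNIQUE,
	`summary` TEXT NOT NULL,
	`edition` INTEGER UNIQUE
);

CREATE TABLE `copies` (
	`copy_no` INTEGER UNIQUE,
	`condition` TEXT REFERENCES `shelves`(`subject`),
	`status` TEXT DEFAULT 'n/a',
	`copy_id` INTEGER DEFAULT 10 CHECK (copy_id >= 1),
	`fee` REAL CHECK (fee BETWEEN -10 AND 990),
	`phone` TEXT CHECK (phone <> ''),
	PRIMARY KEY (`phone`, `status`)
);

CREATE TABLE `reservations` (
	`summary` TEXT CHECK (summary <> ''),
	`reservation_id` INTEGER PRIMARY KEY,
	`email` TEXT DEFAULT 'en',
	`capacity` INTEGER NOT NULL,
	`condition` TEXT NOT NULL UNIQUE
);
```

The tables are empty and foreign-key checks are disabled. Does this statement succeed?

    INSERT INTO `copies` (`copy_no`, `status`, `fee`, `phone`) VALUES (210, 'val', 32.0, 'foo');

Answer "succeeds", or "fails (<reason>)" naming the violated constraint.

NOT NULL columns: phone is supplied; status is supplied.
CHECK constraints: 32.0 satisfies (fee BETWEEN -10 AND 990); 'foo' satisfies (phone <> '').
No constraint is violated.

succeeds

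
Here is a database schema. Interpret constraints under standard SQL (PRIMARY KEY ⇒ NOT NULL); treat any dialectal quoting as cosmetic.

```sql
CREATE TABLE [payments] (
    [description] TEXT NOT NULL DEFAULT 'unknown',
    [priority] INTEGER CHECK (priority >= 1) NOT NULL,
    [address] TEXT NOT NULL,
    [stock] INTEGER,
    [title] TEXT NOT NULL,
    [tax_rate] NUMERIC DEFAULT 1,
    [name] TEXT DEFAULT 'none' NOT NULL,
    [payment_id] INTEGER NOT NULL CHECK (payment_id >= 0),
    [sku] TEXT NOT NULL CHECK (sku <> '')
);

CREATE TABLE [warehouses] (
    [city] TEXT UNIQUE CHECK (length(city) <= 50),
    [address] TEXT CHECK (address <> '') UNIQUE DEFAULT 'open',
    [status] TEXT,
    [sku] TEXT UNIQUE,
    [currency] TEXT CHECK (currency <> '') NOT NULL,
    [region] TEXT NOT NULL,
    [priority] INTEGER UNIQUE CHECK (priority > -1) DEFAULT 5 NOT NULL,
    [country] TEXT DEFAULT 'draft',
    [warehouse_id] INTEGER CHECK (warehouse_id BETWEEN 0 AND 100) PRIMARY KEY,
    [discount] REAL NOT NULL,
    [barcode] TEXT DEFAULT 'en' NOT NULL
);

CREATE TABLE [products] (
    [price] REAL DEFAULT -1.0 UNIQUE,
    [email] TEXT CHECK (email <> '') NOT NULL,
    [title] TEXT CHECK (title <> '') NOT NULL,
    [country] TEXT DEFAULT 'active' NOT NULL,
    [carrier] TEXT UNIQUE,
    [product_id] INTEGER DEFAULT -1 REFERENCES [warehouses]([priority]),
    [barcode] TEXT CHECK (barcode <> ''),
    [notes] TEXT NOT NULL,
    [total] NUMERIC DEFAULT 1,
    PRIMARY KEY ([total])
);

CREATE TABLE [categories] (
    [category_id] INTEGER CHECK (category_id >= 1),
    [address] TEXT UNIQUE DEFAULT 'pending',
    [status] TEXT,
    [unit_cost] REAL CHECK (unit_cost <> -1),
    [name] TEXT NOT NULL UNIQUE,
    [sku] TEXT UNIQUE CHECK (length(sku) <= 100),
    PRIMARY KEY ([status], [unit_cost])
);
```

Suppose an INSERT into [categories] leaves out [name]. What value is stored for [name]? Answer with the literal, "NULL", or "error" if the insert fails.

error

name has no DEFAULT clause.
Omitting it would insert NULL, but it is declared NOT NULL, so the INSERT fails.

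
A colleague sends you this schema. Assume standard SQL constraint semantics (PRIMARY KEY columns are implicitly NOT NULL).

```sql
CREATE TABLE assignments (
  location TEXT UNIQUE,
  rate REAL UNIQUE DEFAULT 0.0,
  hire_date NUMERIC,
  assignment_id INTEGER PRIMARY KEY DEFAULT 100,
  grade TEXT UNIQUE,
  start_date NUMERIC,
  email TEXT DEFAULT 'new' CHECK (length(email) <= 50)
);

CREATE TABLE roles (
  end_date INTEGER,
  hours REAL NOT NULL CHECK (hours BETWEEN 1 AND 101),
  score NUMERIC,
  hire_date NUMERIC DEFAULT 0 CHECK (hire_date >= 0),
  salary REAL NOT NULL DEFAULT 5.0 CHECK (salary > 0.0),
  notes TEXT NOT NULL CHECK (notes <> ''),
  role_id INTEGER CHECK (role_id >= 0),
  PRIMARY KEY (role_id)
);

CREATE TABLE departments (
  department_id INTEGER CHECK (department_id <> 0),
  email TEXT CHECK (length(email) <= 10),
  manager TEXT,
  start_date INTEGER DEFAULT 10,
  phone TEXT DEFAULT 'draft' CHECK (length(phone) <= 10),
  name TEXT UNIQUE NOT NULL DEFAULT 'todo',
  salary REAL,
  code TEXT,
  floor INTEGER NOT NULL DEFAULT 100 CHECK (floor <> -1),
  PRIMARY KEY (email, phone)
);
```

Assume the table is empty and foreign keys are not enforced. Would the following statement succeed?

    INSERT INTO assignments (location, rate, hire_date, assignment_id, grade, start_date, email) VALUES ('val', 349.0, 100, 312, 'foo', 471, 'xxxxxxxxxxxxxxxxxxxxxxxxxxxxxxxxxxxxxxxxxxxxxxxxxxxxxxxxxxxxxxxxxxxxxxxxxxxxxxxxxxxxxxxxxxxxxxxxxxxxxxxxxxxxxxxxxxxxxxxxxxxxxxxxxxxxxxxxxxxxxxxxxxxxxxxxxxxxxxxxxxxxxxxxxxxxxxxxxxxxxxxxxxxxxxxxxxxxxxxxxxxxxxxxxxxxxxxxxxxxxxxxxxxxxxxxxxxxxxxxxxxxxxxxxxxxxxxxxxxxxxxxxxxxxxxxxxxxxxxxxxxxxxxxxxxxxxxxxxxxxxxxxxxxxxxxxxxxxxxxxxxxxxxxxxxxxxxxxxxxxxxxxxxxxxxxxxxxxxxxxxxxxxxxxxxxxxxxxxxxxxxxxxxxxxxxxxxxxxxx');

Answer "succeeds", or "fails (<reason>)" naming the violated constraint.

fails (CHECK on email)

The value 'xxxxxxxxxxxxxxxxxxxxxxxxxxxxxxxxxxxxxxxxxxxxxxxxxxxxxxxxxxxxxxxxxxxxxxxxxxxxxxxxxxxxxxxxxxxxxxxxxxxxxxxxxxxxxxxxxxxxxxxxxxxxxxxxxxxxxxxxxxxxxxxxxxxxxxxxxxxxxxxxxxxxxxxxxxxxxxxxxxxxxxxxxxxxxxxxxxxxxxxxxxxxxxxxxxxxxxxxxxxxxxxxxxxxxxxxxxxxxxxxxxxxxxxxxxxxxxxxxxxxxxxxxxxxxxxxxxxxxxxxxxxxxxxxxxxxxxxxxxxxxxxxxxxxxxxxxxxxxxxxxxxxxxxxxxxxxxxxxxxxxxxxxxxxxxxxxxxxxxxxxxxxxxxxxxxxxxxxxxxxxxxxxxxxxxxxxxxxxxxx' for email violates CHECK (length(email) <= 50).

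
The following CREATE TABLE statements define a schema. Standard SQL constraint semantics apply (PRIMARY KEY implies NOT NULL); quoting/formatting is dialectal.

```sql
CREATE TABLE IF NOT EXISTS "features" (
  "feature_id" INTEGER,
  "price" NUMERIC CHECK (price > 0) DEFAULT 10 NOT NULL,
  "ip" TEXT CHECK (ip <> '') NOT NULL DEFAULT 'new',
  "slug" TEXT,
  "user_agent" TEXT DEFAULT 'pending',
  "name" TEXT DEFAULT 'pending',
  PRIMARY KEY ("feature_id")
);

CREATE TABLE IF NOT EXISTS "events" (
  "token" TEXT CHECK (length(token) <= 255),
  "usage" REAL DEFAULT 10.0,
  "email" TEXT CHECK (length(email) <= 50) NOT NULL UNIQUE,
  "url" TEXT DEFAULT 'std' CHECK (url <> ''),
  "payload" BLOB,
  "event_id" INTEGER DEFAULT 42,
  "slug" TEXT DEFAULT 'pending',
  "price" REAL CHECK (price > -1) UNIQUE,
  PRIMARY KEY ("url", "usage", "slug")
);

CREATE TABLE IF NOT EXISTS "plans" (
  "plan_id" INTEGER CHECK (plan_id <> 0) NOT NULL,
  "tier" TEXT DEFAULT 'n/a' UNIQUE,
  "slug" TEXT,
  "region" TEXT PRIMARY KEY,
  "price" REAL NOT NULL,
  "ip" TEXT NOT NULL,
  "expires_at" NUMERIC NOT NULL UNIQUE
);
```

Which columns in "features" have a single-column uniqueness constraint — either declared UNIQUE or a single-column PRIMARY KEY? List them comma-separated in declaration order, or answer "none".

- feature_id: single-column PRIMARY KEY → unique.
- price: no UNIQUE or single-column PK constraint.
- ip: no UNIQUE or single-column PK constraint.
- slug: no UNIQUE or single-column PK constraint.
- user_agent: no UNIQUE or single-column PK constraint.
- name: no UNIQUE or single-column PK constraint.

feature_id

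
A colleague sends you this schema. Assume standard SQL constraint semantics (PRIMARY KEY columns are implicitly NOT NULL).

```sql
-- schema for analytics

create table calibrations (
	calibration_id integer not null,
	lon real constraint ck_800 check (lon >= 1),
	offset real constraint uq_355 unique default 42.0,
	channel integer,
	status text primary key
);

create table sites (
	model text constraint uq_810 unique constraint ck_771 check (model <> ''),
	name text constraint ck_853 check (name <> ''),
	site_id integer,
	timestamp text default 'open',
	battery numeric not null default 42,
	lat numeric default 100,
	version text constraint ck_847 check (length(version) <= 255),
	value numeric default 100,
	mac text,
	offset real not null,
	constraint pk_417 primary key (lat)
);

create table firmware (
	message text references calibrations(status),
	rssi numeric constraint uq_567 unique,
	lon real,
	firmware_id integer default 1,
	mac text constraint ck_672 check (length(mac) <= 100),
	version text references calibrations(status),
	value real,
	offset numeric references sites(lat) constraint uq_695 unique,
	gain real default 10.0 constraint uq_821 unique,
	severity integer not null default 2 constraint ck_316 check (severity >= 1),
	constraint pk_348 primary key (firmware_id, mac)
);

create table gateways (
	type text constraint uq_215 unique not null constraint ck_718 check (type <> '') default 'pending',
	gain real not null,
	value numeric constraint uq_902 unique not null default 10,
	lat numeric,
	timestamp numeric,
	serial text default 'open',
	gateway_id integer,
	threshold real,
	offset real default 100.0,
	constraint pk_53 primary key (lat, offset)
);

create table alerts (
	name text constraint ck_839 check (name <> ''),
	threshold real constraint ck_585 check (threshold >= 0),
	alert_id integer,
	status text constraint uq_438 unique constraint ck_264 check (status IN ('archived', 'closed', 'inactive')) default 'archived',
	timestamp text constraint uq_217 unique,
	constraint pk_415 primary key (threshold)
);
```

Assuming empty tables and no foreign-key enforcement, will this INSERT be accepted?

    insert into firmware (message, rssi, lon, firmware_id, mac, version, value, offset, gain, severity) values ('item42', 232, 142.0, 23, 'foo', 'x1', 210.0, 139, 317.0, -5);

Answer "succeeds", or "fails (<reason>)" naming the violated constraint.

The value -5 for severity violates CHECK (severity >= 1).

fails (CHECK on severity)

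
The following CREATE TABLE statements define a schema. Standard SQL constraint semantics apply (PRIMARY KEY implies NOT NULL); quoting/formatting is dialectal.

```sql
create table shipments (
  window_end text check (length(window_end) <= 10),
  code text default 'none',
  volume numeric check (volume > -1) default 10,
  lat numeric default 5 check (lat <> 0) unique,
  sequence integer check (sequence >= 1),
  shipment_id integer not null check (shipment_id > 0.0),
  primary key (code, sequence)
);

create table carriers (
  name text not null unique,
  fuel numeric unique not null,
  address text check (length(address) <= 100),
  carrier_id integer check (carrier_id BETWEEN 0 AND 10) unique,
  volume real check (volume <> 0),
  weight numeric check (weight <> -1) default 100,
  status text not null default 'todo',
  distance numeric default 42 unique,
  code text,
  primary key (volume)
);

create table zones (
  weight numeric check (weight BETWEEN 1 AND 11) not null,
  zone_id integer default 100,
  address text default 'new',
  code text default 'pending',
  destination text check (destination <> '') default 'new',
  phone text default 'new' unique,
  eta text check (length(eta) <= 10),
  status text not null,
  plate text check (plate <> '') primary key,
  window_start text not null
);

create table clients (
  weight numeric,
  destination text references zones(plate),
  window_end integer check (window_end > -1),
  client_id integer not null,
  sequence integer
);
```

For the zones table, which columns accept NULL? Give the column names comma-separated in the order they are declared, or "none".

zone_id, address, code, destination, phone, eta

- weight: declared NOT NULL → not nullable.
- zone_id: DEFAULT only fills an omitted column; an explicit NULL is still allowed → nullable.
- address: DEFAULT only fills an omitted column; an explicit NULL is still allowed → nullable.
- code: DEFAULT only fills an omitted column; an explicit NULL is still allowed → nullable.
- destination: CHECK does not forbid NULL (a CHECK constraint passes when its expression is NULL) → nullable.
- phone: UNIQUE does not imply NOT NULL → nullable.
- eta: CHECK does not forbid NULL (a CHECK constraint passes when its expression is NULL) → nullable.
- status: declared NOT NULL → not nullable.
- plate: part of the PRIMARY KEY, which implies NOT NULL → not nullable.
- window_start: declared NOT NULL → not nullable.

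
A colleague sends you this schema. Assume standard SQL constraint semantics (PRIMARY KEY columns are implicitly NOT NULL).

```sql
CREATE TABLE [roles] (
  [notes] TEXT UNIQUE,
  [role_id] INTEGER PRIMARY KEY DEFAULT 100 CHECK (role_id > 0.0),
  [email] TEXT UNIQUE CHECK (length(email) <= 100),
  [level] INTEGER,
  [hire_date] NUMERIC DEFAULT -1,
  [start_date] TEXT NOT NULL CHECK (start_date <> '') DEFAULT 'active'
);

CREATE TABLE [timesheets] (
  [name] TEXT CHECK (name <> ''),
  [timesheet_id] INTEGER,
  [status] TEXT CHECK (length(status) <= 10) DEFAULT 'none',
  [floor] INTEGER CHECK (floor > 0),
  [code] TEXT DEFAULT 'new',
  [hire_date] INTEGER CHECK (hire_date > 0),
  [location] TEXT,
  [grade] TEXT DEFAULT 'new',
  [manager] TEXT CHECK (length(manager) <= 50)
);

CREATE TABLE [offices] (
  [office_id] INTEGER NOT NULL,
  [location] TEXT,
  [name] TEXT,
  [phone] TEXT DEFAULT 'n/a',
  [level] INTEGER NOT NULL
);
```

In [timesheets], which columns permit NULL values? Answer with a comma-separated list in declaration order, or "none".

- name: CHECK does not forbid NULL (a CHECK constraint passes when its expression is NULL) → nullable.
- timesheet_id: no NOT NULL constraint applies → nullable.
- status: CHECK does not forbid NULL (a CHECK constraint passes when its expression is NULL) → nullable.
- floor: CHECK does not forbid NULL (a CHECK constraint passes when its expression is NULL) → nullable.
- code: DEFAULT only fills an omitted column; an explicit NULL is still allowed → nullable.
- hire_date: CHECK does not forbid NULL (a CHECK constraint passes when its expression is NULL) → nullable.
- location: no NOT NULL constraint applies → nullable.
- grade: DEFAULT only fills an omitted column; an explicit NULL is still allowed → nullable.
- manager: CHECK does not forbid NULL (a CHECK constraint passes when its expression is NULL) → nullable.

name, timesheet_id, status, floor, code, hire_date, location, grade, manager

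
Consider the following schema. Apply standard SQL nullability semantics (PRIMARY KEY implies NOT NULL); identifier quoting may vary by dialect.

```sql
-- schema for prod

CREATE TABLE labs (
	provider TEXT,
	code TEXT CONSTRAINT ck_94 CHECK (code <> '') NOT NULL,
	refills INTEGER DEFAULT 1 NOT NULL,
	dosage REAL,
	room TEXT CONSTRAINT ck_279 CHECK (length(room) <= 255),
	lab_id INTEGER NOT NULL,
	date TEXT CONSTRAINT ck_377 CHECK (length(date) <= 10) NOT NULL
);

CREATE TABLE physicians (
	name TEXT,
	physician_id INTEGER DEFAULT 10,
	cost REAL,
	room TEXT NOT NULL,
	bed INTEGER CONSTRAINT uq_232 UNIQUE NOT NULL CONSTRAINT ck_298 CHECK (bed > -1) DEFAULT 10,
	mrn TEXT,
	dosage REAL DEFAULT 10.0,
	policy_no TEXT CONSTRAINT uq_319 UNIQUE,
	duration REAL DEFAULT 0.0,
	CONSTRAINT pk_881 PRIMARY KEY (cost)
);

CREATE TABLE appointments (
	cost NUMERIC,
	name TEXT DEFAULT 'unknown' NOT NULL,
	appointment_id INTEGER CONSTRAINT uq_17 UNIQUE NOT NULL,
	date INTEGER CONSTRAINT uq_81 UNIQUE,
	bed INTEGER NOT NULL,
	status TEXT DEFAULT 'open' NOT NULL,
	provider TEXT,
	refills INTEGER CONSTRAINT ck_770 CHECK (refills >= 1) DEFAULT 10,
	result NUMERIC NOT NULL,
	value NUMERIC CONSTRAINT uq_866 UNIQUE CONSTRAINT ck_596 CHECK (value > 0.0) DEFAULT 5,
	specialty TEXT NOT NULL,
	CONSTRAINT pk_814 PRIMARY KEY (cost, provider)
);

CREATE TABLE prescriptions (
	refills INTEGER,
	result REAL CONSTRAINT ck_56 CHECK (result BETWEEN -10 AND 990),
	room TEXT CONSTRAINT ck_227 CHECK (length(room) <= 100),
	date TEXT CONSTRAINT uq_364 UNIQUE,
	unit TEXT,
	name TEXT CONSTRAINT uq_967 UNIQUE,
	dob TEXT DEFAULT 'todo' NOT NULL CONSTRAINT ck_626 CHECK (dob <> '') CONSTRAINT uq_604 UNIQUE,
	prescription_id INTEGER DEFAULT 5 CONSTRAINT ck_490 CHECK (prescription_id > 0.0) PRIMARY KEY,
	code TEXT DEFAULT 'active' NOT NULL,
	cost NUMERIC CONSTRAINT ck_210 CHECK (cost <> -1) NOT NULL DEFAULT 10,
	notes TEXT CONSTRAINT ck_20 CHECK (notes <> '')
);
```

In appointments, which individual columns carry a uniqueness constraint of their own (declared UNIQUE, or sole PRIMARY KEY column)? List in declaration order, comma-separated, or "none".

- cost: part of a composite PRIMARY KEY — only the tuple is unique, not this column on its own.
- name: no UNIQUE or single-column PK constraint.
- appointment_id: declared UNIQUE → unique.
- date: declared UNIQUE → unique.
- bed: no UNIQUE or single-column PK constraint.
- status: no UNIQUE or single-column PK constraint.
- provider: part of a composite PRIMARY KEY — only the tuple is unique, not this column on its own.
- refills: no UNIQUE or single-column PK constraint.
- result: no UNIQUE or single-column PK constraint.
- value: declared UNIQUE → unique.
- specialty: no UNIQUE or single-column PK constraint.

appointment_id, date, value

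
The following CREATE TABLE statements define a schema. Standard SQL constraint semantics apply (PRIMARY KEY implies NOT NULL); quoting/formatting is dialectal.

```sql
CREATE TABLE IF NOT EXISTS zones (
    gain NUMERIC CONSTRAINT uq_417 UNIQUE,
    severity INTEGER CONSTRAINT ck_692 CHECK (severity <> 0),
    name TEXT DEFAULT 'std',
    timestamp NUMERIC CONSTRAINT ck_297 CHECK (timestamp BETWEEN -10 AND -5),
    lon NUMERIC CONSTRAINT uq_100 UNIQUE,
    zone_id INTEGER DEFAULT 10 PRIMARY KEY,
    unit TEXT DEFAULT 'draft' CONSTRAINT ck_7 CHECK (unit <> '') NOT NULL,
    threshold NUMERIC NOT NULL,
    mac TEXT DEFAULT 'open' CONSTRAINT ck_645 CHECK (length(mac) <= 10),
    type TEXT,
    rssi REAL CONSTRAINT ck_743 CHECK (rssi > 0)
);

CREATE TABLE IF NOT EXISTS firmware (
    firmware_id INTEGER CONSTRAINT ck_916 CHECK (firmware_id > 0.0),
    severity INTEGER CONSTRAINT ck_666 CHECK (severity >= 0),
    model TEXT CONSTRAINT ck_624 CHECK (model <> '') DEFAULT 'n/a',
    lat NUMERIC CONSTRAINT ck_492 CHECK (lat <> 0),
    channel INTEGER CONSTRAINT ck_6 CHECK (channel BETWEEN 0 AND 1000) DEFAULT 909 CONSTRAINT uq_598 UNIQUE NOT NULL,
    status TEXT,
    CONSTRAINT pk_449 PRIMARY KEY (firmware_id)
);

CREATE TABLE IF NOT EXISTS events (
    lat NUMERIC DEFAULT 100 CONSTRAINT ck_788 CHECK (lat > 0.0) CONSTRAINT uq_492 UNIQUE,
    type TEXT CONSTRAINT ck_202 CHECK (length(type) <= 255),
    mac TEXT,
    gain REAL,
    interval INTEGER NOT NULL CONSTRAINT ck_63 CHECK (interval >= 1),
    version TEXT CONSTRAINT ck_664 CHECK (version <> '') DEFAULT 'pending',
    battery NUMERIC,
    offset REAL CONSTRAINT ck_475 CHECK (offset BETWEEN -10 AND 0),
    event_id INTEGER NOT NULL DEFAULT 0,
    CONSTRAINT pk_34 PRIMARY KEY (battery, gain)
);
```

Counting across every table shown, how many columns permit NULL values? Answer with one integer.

17

zones: 8 nullable (gain, severity, name, timestamp, lon, mac, type, rssi — PK (zone_id) and explicit NOT NULL columns excluded).
firmware: 4 nullable (severity, model, lat, status — PK (firmware_id) and explicit NOT NULL columns excluded).
events: 5 nullable (lat, type, mac, version, offset — PK (battery, gain) and explicit NOT NULL columns excluded).
Total: 8 + 4 + 5 = 17.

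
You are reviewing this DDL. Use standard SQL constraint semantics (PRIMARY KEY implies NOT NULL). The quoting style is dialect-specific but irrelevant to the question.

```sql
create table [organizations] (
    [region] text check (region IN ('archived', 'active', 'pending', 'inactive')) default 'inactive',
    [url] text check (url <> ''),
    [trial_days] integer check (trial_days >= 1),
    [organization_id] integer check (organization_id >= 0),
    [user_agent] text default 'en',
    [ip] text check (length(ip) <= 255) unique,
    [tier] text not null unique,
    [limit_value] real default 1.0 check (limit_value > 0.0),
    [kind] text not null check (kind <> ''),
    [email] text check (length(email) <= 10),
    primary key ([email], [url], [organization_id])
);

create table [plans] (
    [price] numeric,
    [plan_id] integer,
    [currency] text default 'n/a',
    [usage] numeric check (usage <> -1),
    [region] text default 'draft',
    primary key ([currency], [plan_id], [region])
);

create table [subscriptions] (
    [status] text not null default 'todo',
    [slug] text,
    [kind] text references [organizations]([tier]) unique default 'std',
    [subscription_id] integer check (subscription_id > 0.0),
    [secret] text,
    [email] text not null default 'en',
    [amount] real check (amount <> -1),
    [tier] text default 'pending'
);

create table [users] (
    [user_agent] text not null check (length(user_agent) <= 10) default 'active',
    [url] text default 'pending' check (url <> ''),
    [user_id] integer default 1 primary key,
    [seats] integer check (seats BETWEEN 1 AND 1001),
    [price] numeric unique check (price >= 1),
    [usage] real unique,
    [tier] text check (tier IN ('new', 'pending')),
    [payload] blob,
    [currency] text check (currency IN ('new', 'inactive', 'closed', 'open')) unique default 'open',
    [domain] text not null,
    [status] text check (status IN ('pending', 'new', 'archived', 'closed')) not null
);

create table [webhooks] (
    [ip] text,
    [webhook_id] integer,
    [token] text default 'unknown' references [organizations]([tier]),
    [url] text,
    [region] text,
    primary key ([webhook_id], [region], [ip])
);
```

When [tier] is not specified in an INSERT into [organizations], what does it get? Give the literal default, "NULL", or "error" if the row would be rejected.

tier has no DEFAULT clause.
Omitting it would insert NULL, but it is declared NOT NULL, so the INSERT fails.

error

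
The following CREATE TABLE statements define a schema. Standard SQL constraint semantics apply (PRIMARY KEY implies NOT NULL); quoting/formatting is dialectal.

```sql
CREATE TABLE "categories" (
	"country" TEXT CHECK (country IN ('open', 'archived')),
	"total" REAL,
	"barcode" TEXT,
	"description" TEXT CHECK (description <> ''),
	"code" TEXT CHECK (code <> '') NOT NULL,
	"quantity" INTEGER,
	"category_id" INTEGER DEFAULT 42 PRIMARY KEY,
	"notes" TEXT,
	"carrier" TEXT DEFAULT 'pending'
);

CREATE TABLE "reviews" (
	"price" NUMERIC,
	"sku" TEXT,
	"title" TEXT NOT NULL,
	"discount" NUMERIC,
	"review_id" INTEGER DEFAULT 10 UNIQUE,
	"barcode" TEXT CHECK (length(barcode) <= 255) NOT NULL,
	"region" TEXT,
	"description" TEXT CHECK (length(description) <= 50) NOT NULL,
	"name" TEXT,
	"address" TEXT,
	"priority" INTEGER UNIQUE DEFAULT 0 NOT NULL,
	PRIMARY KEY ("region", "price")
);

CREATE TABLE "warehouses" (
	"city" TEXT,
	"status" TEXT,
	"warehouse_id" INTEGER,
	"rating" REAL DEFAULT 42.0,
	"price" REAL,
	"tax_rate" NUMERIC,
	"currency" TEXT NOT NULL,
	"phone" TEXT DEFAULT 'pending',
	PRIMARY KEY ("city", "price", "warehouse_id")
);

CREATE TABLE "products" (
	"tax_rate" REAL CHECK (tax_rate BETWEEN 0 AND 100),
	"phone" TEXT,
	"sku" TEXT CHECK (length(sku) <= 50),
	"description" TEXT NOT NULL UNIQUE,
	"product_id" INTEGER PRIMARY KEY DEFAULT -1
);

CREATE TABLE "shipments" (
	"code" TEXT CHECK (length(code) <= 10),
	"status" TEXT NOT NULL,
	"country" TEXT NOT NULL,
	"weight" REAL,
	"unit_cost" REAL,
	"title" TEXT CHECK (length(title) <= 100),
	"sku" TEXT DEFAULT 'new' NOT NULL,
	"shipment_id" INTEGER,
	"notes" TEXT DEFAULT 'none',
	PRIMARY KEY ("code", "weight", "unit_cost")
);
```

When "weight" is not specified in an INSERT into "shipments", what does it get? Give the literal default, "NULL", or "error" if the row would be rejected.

weight has no DEFAULT clause.
Omitting it would insert NULL, but it is part of the PRIMARY KEY, so the INSERT fails.

error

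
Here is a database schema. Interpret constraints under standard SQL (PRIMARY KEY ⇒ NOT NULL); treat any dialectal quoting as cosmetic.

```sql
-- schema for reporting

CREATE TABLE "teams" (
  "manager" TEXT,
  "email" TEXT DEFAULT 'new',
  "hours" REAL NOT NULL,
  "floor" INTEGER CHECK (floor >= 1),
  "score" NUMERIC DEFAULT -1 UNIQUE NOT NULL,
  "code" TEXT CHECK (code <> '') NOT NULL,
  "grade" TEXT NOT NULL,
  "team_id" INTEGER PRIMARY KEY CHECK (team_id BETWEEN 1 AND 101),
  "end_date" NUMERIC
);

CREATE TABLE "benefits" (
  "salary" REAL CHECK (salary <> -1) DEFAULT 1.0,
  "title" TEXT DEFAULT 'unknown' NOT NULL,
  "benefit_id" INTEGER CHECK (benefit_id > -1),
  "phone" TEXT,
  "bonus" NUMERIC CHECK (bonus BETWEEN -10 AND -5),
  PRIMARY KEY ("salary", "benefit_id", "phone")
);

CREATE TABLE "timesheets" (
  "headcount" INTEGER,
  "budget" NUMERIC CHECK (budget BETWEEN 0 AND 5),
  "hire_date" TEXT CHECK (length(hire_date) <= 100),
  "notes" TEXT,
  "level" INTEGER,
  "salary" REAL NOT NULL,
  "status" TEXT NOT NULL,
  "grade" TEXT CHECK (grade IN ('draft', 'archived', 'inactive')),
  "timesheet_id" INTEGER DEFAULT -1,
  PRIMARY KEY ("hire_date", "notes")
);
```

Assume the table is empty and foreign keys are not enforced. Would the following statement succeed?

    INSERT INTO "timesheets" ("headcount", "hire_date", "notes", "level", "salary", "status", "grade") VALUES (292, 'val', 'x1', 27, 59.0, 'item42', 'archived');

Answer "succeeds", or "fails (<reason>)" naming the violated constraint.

succeeds

NOT NULL columns: hire_date is supplied; notes is supplied; salary is supplied; status is supplied.
CHECK constraints: 'val' satisfies (length(hire_date) <= 100); 'archived' satisfies (grade IN ('draft', 'archived', 'inactive')).
No constraint is violated.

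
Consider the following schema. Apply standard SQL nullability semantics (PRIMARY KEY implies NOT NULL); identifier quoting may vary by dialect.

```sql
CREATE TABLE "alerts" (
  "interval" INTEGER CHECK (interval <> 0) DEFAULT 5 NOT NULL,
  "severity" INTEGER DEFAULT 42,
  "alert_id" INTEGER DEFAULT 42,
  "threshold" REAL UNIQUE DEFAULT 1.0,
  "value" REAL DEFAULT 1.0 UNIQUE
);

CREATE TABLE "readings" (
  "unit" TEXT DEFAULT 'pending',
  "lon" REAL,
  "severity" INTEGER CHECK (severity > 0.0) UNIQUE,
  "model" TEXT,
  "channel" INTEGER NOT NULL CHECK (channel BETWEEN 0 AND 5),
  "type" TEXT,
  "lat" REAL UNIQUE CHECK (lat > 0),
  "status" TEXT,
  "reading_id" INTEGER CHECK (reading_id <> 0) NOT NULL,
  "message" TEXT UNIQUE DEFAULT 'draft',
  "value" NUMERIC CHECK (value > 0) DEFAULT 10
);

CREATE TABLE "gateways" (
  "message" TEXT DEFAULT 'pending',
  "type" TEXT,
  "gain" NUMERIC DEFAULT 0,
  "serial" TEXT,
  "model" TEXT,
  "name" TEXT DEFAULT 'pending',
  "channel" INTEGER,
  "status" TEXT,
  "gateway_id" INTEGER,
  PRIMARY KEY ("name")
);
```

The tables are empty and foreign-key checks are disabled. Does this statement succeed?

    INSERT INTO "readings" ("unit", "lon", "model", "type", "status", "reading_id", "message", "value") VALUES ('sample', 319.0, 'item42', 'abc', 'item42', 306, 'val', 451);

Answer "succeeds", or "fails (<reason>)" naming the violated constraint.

fails (NOT NULL on channel)

channel is omitted from the column list and has no DEFAULT, so it would receive NULL.
But channel is declared NOT NULL.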